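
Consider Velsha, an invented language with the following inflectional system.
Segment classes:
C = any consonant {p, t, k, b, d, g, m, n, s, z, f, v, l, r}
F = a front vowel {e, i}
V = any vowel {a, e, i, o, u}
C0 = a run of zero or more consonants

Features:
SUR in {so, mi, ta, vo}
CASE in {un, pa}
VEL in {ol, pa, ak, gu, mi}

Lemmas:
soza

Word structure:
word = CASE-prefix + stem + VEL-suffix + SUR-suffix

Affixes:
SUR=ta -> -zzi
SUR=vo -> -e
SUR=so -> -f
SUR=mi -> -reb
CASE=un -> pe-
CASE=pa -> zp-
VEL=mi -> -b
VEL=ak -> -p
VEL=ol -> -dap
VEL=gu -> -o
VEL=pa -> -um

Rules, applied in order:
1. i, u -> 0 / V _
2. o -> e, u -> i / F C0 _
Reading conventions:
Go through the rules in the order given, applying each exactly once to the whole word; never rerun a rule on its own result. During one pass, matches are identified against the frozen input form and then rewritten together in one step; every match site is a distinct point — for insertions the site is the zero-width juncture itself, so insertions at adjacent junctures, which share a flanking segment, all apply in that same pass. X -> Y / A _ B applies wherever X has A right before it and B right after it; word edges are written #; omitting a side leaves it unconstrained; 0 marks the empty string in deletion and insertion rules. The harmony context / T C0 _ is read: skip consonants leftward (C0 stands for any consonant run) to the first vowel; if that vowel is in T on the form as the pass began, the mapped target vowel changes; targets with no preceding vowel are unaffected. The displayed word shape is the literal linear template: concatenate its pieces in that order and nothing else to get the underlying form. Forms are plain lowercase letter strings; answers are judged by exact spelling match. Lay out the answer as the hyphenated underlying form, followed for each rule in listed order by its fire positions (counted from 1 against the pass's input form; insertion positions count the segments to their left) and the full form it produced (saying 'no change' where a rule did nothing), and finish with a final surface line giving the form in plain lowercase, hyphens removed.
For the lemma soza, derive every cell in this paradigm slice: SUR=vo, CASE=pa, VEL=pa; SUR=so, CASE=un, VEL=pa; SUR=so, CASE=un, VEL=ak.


cell SUR=vo, CASE=pa, VEL=pa:
underlying: zp-soza-um-e
1. i, u -> 0 / V _: fires at position(s) 7: zpsozame
2. o -> e, u -> i / F C0 _: no change
surface: zpsozame

cell SUR=so, CASE=un, VEL=pa:
underlying: pe-soza-um-f
1. i, u -> 0 / V _: fires at position(s) 7: pesozamf
2. o -> e, u -> i / F C0 _: fires at position(s) 4: pesezamf
surface: pesezamf

cell SUR=so, CASE=un, VEL=ak:
underlying: pe-soza-p-f
1. i, u -> 0 / V _: no change
2. o -> e, u -> i / F C0 _: fires at position(s) 4: pesezapf
surface: pesezapf


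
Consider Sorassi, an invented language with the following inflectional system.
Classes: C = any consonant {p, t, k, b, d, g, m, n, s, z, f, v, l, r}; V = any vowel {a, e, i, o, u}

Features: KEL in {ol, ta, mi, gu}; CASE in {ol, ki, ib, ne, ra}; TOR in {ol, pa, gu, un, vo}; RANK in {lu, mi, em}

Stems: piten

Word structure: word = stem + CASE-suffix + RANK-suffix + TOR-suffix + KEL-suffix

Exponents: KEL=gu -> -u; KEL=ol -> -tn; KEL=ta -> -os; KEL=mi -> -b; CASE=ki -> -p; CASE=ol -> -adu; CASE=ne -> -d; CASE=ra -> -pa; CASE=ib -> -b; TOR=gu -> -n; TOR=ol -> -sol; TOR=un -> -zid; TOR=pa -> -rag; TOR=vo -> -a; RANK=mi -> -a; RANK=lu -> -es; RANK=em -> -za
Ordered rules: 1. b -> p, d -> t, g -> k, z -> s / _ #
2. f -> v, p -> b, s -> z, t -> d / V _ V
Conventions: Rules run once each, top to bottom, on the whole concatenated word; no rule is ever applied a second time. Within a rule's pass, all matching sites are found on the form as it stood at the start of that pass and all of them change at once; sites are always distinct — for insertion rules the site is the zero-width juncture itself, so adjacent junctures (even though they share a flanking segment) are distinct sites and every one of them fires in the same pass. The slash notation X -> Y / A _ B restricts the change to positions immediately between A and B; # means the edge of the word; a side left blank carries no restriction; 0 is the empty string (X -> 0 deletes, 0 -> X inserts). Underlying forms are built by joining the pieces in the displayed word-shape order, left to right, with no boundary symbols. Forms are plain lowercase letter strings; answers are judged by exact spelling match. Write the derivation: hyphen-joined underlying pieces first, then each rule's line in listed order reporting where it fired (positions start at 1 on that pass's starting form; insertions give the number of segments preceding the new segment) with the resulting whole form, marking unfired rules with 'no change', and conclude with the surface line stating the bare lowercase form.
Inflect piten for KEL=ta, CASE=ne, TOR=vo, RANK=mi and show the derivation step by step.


underlying: piten-d-a-a-os
1. b -> p, d -> t, g -> k, z -> s / _ #: no change
2. f -> v, p -> b, s -> z, t -> d / V _ V: fires at position(s) 3: pidendaaos
surface: pidendaaos


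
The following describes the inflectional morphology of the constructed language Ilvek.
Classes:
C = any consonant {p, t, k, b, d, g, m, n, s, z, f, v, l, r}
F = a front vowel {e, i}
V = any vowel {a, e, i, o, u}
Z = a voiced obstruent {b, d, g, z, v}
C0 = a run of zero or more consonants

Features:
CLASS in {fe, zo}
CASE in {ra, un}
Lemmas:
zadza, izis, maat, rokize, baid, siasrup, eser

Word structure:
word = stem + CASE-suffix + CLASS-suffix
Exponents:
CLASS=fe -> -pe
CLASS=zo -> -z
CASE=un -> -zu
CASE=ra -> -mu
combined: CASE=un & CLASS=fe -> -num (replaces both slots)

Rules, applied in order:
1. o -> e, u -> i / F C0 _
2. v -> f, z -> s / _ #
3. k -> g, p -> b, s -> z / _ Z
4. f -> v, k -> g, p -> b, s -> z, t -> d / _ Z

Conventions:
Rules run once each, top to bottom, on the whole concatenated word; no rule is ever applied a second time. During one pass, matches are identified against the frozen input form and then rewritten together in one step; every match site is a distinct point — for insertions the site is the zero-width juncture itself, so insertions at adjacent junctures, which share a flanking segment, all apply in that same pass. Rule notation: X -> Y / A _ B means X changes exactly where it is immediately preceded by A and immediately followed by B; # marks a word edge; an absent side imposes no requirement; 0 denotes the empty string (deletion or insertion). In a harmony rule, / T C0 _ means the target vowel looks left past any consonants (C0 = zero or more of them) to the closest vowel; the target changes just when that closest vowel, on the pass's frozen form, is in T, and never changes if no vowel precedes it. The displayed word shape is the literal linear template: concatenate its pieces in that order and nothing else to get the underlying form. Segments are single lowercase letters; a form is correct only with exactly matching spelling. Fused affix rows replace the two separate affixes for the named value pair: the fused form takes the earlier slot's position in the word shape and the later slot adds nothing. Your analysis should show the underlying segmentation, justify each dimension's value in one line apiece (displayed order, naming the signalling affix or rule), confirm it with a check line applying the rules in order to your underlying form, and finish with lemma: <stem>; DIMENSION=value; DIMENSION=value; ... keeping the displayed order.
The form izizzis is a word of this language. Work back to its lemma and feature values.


underlying: izis-zu-z
CLASS=zo - signalled by the affix -z
CASE=un - signalled by the affix -zu
check: iziszuz -> izisziz -> iziszis -> izizzis -> izizzis
lemma: izis; CLASS=zo; CASE=un


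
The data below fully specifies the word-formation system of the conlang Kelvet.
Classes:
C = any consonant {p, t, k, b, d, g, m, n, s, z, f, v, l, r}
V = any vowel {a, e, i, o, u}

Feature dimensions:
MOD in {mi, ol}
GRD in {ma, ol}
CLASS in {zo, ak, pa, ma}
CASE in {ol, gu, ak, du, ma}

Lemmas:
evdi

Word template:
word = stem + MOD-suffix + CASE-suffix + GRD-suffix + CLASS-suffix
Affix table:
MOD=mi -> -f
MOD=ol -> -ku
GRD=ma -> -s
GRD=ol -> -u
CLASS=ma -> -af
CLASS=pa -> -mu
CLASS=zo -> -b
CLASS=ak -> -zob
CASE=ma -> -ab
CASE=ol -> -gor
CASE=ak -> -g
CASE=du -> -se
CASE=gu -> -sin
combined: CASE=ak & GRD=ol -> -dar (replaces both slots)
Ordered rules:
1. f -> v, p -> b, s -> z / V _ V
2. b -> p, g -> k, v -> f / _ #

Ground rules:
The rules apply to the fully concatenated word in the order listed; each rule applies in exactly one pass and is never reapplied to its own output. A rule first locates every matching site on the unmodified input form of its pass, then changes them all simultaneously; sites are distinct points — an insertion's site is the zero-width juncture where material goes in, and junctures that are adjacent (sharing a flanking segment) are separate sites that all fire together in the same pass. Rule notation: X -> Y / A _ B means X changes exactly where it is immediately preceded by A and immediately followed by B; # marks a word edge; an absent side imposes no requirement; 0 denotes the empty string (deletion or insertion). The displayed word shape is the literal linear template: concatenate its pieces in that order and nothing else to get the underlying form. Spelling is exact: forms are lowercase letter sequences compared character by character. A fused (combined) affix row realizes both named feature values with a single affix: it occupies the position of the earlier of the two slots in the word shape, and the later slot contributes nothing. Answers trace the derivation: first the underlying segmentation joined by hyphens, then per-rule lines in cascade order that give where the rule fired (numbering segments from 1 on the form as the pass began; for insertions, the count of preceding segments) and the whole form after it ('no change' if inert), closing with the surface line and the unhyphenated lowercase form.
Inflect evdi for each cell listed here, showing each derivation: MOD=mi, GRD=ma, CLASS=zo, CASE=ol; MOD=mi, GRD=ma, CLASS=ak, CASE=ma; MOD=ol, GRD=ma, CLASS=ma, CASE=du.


cell MOD=mi, GRD=ma, CLASS=zo, CASE=ol:
underlying: evdi-f-gor-s-b
1. f -> v, p -> b, s -> z / V _ V: no change
2. b -> p, g -> k, v -> f / _ #: fires at position(s) 10: evdifgorsp
surface: evdifgorsp

cell MOD=mi, GRD=ma, CLASS=ak, CASE=ma:
underlying: evdi-f-ab-s-zob
1. f -> v, p -> b, s -> z / V _ V: fires at position(s) 5: evdivabszob
2. b -> p, g -> k, v -> f / _ #: fires at position(s) 11: evdivabszop
surface: evdivabszop

cell MOD=ol, GRD=ma, CLASS=ma, CASE=du:
underlying: evdi-ku-se-s-af
1. f -> v, p -> b, s -> z / V _ V: fires at position(s) 7, 9: evdikuzezaf
2. b -> p, g -> k, v -> f / _ #: no change
surface: evdikuzezaf


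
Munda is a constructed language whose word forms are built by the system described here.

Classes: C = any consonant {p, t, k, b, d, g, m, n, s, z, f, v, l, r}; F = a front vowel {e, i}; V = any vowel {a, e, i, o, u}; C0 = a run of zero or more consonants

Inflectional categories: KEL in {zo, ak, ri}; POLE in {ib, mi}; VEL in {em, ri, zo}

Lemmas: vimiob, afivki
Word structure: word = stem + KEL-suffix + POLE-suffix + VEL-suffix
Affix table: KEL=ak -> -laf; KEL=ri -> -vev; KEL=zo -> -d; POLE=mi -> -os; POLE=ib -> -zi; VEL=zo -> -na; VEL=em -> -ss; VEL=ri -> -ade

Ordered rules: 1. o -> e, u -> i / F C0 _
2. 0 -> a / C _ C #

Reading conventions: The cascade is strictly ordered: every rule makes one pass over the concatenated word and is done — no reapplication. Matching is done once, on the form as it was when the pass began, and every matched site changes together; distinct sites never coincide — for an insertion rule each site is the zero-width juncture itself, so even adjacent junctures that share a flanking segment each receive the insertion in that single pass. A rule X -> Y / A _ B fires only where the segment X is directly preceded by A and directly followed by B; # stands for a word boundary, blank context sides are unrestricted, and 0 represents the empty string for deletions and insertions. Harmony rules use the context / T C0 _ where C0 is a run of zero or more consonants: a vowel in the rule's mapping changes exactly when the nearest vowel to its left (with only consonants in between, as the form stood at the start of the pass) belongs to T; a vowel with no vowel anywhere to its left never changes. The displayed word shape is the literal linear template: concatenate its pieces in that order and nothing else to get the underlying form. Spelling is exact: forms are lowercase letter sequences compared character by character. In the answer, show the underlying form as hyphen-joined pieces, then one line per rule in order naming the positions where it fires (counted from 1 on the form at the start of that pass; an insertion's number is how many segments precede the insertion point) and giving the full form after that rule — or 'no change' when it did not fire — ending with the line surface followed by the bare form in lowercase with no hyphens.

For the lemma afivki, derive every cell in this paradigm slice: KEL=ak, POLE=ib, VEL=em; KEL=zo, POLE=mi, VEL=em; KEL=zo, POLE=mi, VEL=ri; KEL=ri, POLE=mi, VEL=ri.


cell KEL=ak, POLE=ib, VEL=em:
underlying: afivki-laf-zi-ss
1. o -> e, u -> i / F C0 _: no change
2. 0 -> a / C _ C #: inserts after position(s) 12: afivkilafzisas
surface: afivkilafzisas

cell KEL=zo, POLE=mi, VEL=em:
underlying: afivki-d-os-ss
1. o -> e, u -> i / F C0 _: fires at position(s) 8: afivkidesss
2. 0 -> a / C _ C #: inserts after position(s) 10: afivkidessas
surface: afivkidessas

cell KEL=zo, POLE=mi, VEL=ri:
underlying: afivki-d-os-ade
1. o -> e, u -> i / F C0 _: fires at position(s) 8: afivkidesade
2. 0 -> a / C _ C #: no change
surface: afivkidesade

cell KEL=ri, POLE=mi, VEL=ri:
underlying: afivki-vev-os-ade
1. o -> e, u -> i / F C0 _: fires at position(s) 10: afivkivevesade
2. 0 -> a / C _ C #: no change
surface: afivkivevesade


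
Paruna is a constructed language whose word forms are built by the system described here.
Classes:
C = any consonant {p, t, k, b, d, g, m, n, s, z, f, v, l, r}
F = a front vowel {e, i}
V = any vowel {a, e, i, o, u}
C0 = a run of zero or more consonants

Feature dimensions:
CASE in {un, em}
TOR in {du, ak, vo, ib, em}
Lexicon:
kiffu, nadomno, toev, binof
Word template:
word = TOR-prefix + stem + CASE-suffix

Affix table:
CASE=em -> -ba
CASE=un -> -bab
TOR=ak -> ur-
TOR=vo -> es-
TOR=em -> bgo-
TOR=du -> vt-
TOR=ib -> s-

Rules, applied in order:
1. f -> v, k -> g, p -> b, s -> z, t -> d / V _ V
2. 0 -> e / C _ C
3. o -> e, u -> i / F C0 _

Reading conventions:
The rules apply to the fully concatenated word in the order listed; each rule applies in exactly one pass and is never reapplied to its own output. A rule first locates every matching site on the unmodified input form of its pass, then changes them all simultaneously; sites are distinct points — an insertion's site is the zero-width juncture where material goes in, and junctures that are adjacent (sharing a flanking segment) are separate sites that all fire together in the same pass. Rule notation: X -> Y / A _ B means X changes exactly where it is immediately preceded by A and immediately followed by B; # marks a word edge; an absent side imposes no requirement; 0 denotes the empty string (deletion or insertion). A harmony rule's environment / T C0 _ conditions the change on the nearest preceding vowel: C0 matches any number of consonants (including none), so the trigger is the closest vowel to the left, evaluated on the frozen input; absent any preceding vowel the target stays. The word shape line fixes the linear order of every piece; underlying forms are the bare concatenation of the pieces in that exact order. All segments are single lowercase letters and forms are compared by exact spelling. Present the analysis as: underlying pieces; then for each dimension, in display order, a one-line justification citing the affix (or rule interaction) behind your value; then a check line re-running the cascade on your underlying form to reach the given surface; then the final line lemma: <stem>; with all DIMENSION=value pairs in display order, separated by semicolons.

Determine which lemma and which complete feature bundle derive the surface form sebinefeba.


underlying: s-binof-ba
CASE=em - signalled by the affix -ba
TOR=ib - signalled by the affix s-
check: sbinofba -> sbinofba -> sebinofeba -> sebinefeba
lemma: binof; CASE=em; TOR=ib


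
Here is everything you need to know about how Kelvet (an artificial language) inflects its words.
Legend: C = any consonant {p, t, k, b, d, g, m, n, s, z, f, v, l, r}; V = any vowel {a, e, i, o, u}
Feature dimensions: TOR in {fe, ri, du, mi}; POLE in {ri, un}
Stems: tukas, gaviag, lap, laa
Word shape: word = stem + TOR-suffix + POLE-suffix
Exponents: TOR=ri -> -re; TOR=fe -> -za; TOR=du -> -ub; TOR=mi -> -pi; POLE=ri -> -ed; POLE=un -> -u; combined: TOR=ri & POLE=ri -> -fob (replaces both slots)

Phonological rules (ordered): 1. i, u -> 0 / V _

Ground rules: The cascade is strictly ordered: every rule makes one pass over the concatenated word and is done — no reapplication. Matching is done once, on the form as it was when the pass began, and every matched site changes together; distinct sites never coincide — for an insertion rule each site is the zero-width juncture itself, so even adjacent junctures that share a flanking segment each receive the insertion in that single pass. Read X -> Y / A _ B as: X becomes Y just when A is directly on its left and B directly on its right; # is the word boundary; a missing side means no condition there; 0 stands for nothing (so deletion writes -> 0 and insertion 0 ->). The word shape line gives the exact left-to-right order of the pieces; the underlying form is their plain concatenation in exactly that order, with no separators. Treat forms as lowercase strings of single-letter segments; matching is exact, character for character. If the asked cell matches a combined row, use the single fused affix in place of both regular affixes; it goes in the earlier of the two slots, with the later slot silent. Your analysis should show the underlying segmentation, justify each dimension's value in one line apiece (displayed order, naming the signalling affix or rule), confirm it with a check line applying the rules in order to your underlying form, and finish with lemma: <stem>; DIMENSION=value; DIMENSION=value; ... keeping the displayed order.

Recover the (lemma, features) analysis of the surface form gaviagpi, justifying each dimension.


underlying: gaviag-pi-u
TOR=mi - signalled by the affix -pi
POLE=un - signalled by the affix -u
check: gaviagpiu -> gaviagpi
lemma: gaviag; TOR=mi; POLE=un


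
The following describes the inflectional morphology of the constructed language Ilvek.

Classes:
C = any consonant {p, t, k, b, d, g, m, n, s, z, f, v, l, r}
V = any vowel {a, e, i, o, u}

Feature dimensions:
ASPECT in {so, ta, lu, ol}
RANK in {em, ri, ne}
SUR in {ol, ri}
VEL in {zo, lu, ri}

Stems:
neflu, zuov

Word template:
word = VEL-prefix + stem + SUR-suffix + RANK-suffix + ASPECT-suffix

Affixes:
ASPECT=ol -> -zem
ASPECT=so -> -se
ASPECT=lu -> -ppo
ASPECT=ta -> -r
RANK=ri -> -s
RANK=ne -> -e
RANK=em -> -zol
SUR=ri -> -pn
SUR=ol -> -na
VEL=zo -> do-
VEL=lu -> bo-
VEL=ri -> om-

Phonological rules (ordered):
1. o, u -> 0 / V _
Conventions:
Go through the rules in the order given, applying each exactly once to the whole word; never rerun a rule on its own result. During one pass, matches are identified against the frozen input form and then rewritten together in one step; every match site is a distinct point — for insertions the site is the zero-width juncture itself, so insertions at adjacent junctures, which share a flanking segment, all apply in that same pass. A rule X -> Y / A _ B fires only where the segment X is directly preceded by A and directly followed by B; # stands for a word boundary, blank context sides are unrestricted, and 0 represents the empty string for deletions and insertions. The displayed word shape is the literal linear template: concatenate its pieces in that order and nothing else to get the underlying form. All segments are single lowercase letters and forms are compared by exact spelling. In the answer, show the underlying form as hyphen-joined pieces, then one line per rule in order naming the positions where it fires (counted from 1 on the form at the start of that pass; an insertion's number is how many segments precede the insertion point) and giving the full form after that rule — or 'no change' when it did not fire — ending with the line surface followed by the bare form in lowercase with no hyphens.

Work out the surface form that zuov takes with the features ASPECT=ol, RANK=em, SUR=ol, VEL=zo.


underlying: do-zuov-na-zol-zem
1. o, u -> 0 / V _: fires at position(s) 5: dozuvnazolzem
surface: dozuvnazolzem


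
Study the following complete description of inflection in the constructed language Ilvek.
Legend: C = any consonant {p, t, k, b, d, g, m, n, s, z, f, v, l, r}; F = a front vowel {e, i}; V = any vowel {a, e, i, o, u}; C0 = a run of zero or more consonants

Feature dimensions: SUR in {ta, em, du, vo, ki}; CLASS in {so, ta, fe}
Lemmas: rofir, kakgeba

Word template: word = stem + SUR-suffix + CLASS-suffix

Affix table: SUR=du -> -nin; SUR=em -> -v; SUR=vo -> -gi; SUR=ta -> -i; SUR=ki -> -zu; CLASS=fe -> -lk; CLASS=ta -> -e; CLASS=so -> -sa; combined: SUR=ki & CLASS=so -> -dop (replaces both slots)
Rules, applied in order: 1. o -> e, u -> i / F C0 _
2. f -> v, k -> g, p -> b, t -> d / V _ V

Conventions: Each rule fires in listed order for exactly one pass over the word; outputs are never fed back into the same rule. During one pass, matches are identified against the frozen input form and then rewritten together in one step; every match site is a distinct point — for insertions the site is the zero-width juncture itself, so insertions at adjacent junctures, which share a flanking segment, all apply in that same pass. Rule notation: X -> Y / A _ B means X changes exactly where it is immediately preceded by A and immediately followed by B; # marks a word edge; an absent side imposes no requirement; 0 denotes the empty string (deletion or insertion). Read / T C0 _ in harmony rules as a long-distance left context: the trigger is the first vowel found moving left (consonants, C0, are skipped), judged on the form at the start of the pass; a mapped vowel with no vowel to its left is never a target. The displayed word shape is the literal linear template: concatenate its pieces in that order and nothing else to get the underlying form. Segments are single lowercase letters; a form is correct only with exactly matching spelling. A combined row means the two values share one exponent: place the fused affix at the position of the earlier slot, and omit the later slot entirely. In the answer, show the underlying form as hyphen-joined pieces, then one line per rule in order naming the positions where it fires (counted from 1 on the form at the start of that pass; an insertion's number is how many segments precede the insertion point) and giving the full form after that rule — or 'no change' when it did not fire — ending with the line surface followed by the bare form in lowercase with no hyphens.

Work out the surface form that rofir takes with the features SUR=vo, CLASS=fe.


underlying: rofir-gi-lk
1. o -> e, u -> i / F C0 _: no change
2. f -> v, k -> g, p -> b, t -> d / V _ V: fires at position(s) 3: rovirgilk
surface: rovirgilk


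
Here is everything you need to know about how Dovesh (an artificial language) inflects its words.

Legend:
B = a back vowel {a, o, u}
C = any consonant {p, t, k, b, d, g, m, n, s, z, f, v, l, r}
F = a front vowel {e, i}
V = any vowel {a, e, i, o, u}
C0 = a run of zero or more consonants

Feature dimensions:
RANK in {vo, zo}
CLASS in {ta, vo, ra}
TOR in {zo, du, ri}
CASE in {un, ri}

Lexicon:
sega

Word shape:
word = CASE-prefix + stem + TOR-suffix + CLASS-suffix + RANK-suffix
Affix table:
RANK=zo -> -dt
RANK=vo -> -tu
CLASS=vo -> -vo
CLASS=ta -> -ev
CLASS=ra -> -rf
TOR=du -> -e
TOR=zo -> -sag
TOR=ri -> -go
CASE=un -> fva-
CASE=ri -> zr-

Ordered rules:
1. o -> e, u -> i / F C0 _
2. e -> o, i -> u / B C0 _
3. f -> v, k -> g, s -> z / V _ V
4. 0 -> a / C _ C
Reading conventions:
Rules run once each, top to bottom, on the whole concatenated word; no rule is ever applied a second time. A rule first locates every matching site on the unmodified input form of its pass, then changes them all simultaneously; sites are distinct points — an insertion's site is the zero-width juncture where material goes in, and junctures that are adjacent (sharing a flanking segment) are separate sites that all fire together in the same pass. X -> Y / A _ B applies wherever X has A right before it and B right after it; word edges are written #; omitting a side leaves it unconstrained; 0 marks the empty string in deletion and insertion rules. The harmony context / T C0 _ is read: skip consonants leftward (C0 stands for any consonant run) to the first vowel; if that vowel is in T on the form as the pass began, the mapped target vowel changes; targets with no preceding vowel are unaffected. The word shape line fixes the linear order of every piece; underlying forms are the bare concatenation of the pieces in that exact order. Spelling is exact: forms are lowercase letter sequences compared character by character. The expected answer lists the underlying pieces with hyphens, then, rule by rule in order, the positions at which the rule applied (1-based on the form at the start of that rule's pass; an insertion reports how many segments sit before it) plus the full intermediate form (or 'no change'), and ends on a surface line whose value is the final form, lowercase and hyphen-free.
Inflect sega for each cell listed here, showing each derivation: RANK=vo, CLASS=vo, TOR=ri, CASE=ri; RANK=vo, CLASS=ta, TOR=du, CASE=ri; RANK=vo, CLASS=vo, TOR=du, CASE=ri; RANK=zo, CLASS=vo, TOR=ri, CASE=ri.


cell RANK=vo, CLASS=vo, TOR=ri, CASE=ri:
underlying: zr-sega-go-vo-tu
1. o -> e, u -> i / F C0 _: no change
2. e -> o, i -> u / B C0 _: no change
3. f -> v, k -> g, s -> z / V _ V: no change
4. 0 -> a / C _ C: inserts after position(s) 1, 2: zarasegagovotu
surface: zarasegagovotu

cell RANK=vo, CLASS=ta, TOR=du, CASE=ri:
underlying: zr-sega-e-ev-tu
1. o -> e, u -> i / F C0 _: fires at position(s) 11: zrsegaeevti
2. e -> o, i -> u / B C0 _: fires at position(s) 7: zrsegaoevti
3. f -> v, k -> g, s -> z / V _ V: no change
4. 0 -> a / C _ C: inserts after position(s) 1, 2, 9: zarasegaoevati
surface: zarasegaoevati

cell RANK=vo, CLASS=vo, TOR=du, CASE=ri:
underlying: zr-sega-e-vo-tu
1. o -> e, u -> i / F C0 _: fires at position(s) 9: zrsegaevetu
2. e -> o, i -> u / B C0 _: fires at position(s) 7: zrsegaovetu
3. f -> v, k -> g, s -> z / V _ V: no change
4. 0 -> a / C _ C: inserts after position(s) 1, 2: zarasegaovetu
surface: zarasegaovetu

cell RANK=zo, CLASS=vo, TOR=ri, CASE=ri:
underlying: zr-sega-go-vo-dt
1. o -> e, u -> i / F C0 _: no change
2. e -> o, i -> u / B C0 _: no change
3. f -> v, k -> g, s -> z / V _ V: no change
4. 0 -> a / C _ C: inserts after position(s) 1, 2, 11: zarasegagovodat
surface: zarasegagovodat


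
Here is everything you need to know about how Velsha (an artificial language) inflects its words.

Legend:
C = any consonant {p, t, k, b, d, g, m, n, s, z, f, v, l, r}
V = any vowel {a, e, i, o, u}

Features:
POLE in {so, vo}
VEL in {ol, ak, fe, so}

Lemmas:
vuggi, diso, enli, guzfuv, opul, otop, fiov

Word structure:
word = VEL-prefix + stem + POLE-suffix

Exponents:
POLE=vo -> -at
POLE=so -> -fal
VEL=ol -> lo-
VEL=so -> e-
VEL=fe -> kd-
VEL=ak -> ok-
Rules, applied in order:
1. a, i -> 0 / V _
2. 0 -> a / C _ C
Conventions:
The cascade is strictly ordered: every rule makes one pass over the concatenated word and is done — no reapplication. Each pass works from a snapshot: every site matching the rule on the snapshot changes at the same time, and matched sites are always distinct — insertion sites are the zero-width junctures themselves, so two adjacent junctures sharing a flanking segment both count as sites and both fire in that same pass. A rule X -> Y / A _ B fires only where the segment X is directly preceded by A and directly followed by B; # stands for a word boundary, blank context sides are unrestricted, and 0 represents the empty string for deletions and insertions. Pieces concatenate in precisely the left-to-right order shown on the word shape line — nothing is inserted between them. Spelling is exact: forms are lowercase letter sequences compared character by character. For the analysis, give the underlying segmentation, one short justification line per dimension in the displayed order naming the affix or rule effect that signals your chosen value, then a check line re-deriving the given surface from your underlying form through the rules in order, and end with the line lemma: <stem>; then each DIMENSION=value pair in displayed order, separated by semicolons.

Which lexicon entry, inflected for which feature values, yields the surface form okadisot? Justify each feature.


underlying: ok-diso-at
POLE=vo - signalled by the affix -at
VEL=ak - signalled by the affix ok-
check: okdisoat -> okdisot -> okadisot
lemma: diso; POLE=vo; VEL=ak


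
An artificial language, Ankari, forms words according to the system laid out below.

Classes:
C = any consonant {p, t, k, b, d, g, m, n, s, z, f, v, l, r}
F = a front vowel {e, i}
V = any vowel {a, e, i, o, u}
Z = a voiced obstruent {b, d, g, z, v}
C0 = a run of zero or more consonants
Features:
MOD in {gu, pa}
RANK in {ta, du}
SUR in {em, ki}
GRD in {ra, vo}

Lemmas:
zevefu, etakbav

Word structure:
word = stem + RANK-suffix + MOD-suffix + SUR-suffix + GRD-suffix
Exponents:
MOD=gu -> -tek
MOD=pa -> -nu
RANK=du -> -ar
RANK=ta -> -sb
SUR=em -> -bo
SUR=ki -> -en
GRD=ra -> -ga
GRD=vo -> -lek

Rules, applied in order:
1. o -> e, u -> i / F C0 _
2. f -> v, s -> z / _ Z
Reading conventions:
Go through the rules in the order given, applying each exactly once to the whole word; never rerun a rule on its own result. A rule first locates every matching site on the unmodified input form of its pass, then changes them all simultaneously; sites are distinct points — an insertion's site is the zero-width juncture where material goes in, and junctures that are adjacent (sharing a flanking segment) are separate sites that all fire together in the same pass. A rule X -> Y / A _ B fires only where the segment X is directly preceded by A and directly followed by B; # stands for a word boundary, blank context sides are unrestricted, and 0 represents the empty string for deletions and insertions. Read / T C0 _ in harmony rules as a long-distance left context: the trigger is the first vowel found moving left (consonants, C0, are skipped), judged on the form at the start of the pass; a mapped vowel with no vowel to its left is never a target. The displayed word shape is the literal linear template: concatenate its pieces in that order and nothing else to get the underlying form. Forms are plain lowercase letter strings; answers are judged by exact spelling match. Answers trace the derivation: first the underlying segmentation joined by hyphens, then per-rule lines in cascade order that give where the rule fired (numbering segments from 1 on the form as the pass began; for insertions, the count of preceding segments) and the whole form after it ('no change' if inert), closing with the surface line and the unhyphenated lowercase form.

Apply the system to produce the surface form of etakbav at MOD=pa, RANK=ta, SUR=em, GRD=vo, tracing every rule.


underlying: etakbav-sb-nu-bo-lek
1. o -> e, u -> i / F C0 _: no change
2. f -> v, s -> z / _ Z: fires at position(s) 8: etakbavzbnubolek
surface: etakbavzbnubolek


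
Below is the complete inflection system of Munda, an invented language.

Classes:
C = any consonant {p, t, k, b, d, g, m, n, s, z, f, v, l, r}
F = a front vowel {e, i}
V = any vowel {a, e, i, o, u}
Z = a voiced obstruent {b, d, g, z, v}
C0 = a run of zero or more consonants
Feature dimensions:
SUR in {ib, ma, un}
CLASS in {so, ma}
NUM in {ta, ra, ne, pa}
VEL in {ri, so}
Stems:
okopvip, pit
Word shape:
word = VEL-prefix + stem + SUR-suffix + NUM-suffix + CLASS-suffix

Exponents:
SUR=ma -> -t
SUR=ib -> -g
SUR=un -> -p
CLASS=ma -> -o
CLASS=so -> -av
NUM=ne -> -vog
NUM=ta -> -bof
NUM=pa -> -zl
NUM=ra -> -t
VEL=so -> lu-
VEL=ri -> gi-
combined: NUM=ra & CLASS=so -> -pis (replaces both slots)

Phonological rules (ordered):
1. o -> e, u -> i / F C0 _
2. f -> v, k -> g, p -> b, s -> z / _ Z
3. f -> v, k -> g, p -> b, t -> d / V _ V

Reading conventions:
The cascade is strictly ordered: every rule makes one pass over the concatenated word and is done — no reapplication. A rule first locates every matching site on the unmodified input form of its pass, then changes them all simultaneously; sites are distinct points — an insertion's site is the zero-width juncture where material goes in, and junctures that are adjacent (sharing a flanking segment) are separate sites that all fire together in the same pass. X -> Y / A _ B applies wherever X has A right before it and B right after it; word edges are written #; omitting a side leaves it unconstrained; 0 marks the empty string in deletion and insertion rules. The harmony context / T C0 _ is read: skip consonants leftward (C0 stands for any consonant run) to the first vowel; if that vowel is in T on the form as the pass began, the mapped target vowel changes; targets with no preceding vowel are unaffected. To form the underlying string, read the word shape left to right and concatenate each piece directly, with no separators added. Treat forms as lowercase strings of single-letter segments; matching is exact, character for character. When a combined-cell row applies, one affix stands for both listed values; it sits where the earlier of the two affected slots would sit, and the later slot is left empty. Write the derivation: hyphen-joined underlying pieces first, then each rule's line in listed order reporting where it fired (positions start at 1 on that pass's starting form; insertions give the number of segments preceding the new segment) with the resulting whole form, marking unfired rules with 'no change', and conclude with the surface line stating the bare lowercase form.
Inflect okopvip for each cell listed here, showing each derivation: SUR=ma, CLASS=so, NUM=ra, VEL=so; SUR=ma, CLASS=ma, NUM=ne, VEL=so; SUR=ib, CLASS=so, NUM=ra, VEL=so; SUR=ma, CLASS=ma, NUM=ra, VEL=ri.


cell SUR=ma, CLASS=so, NUM=ra, VEL=so:
underlying: lu-okopvip-t-pis
1. o -> e, u -> i / F C0 _: no change
2. f -> v, k -> g, p -> b, s -> z / _ Z: fires at position(s) 6: luokobviptpis
3. f -> v, k -> g, p -> b, t -> d / V _ V: fires at position(s) 4: luogobviptpis
surface: luogobviptpis

cell SUR=ma, CLASS=ma, NUM=ne, VEL=so:
underlying: lu-okopvip-t-vog-o
1. o -> e, u -> i / F C0 _: fires at position(s) 12: luokopviptvego
2. f -> v, k -> g, p -> b, s -> z / _ Z: fires at position(s) 6: luokobviptvego
3. f -> v, k -> g, p -> b, t -> d / V _ V: fires at position(s) 4: luogobviptvego
surface: luogobviptvego

cell SUR=ib, CLASS=so, NUM=ra, VEL=so:
underlying: lu-okopvip-g-pis
1. o -> e, u -> i / F C0 _: no change
2. f -> v, k -> g, p -> b, s -> z / _ Z: fires at position(s) 6, 9: luokobvibgpis
3. f -> v, k -> g, p -> b, t -> d / V _ V: fires at position(s) 4: luogobvibgpis
surface: luogobvibgpis

cell SUR=ma, CLASS=ma, NUM=ra, VEL=ri:
underlying: gi-okopvip-t-t-o
1. o -> e, u -> i / F C0 _: fires at position(s) 3, 12: giekopviptte
2. f -> v, k -> g, p -> b, s -> z / _ Z: fires at position(s) 6: giekobviptte
3. f -> v, k -> g, p -> b, t -> d / V _ V: fires at position(s) 4: giegobviptte
surface: giegobviptte


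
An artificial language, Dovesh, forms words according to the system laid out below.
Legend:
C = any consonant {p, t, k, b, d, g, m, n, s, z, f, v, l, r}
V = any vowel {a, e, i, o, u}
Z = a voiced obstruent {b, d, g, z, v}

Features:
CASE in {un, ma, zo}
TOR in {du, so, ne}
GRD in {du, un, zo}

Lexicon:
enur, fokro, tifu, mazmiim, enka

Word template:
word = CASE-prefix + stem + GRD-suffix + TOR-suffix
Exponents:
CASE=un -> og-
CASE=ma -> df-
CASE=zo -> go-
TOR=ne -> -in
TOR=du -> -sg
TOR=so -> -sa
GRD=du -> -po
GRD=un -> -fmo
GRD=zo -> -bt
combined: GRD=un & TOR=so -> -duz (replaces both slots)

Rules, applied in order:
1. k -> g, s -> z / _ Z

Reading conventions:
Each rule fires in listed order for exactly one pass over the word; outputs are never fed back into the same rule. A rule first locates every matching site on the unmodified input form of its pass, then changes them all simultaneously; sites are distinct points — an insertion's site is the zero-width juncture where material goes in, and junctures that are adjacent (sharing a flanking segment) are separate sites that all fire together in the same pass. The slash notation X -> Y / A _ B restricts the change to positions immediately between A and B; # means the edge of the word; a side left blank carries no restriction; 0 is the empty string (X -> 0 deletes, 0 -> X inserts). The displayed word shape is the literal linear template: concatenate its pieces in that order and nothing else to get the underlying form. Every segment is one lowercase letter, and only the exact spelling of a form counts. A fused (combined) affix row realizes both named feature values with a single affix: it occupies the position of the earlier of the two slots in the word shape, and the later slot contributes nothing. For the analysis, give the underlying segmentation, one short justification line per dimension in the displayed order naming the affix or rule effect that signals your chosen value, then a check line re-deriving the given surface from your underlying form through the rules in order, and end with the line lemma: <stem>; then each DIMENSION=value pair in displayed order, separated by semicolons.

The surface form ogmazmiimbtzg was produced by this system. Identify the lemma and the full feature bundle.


underlying: og-mazmiim-bt-sg
CASE=un - signalled by the affix og-
TOR=du - signalled by the affix -sg
GRD=zo - signalled by the affix -bt
check: ogmazmiimbtsg -> ogmazmiimbtzg
lemma: mazmiim; CASE=un; TOR=du; GRD=zo


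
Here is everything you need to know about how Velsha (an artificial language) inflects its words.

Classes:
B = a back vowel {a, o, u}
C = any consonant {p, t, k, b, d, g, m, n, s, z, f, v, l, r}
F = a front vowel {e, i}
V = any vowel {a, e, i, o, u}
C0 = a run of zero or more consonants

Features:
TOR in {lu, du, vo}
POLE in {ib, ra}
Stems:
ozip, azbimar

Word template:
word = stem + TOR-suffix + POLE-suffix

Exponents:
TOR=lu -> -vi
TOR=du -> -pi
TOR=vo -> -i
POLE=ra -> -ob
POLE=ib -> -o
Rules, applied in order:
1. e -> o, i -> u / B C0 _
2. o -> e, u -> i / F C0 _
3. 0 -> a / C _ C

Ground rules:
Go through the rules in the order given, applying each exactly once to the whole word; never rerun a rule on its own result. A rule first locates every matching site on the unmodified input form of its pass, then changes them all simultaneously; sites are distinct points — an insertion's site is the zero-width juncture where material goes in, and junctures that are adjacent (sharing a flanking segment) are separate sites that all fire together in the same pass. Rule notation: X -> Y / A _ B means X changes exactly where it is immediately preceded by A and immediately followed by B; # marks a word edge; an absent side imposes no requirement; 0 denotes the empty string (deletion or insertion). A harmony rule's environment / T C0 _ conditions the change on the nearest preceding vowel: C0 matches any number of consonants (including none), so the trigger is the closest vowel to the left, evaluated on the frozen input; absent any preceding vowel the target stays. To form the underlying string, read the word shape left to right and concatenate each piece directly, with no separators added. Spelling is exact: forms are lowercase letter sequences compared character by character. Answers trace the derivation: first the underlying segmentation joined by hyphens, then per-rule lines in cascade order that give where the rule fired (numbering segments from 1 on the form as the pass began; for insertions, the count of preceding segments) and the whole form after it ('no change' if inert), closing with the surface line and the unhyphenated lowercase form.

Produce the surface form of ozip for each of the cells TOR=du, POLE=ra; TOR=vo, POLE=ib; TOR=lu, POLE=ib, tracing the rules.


cell TOR=du, POLE=ra:
underlying: ozip-pi-ob
1. e -> o, i -> u / B C0 _: fires at position(s) 3: ozuppiob
2. o -> e, u -> i / F C0 _: fires at position(s) 7: ozuppieb
3. 0 -> a / C _ C: inserts after position(s) 4: ozupapieb
surface: ozupapieb

cell TOR=vo, POLE=ib:
underlying: ozip-i-o
1. e -> o, i -> u / B C0 _: fires at position(s) 3: ozupio
2. o -> e, u -> i / F C0 _: fires at position(s) 6: ozupie
3. 0 -> a / C _ C: no change
surface: ozupie

cell TOR=lu, POLE=ib:
underlying: ozip-vi-o
1. e -> o, i -> u / B C0 _: fires at position(s) 3: ozupvio
2. o -> e, u -> i / F C0 _: fires at position(s) 7: ozupvie
3. 0 -> a / C _ C: inserts after position(s) 4: ozupavie
surface: ozupavie
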